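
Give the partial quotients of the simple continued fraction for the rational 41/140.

Run the Euclidean algorithm on 41 and 140; the successive quotients are the partial quotients a_0, a_1, ... (each step inverts the fractional part left over by the previous one):
  41 = 0*140 + 41, so a_0 = 0.
  140 = 3*41 + 17, so a_1 = 3.
  41 = 2*17 + 7, so a_2 = 2.
  17 = 2*7 + 3, so a_3 = 2.
  7 = 2*3 + 1, so a_4 = 2.
  3 = 3*1 + 0, so a_5 = 3.
The remainder reaches 0 after 6 divisions, so the expansion has 6 partial quotients, read off in order.

[0; 3, 2, 2, 2, 3]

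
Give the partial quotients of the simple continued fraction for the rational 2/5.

[0; 2, 2]

Run the Euclidean algorithm on 2 and 5; the successive quotients are the partial quotients a_0, a_1, ... (each step inverts the fractional part left over by the previous one):
  2 = 0*5 + 2, so a_0 = 0.
  5 = 2*2 + 1, so a_1 = 2.
  2 = 2*1 + 0, so a_2 = 2.
The remainder reaches 0 after 3 divisions, so the expansion has 3 partial quotients, read off in order.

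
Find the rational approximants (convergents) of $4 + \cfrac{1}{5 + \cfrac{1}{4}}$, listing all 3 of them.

Using the convergent recurrence p_i = a_i*p_{i-1} + p_{i-2}, q_i = a_i*q_{i-1} + q_{i-2} with p_{-2}=0, p_{-1}=1, q_{-2}=1, q_{-1}=0:
  i=0: a_0=4, p_0 = 4*1 + 0 = 4, q_0 = 4*0 + 1 = 1.
  i=1: a_1=5, p_1 = 5*4 + 1 = 21, q_1 = 5*1 + 0 = 5.
  i=2: a_2=4, p_2 = 4*21 + 4 = 88, q_2 = 4*5 + 1 = 21.

4/1, 21/5, 88/21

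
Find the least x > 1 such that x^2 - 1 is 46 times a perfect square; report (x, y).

(x, y) = (24335, 3588)

First expand sqrt(46) as a continued fraction. With x_i = (sqrt(46) + m_i)/d_i and (m_0, d_0) = (0, 1): a_0 = floor(sqrt(46)) = 6, since 6^2 = 36 <= 46 < 49 = 7^2.
Iterate m_{i+1} = d_i*a_i - m_i, d_{i+1} = (46 - m_{i+1}^2)/d_i, a_{i+1} = floor((a_0 + m_{i+1})/d_{i+1}):
  m_1 = 1*6 - 0 = 6, d_1 = (46 - 6^2)/1 = 10/1 = 10, a_1 = floor((6 + 6)/10) = 1.
  m_2 = 10*1 - 6 = 4, d_2 = (46 - 4^2)/10 = 30/10 = 3, a_2 = floor((6 + 4)/3) = 3.
  m_3 = 3*3 - 4 = 5, d_3 = (46 - 5^2)/3 = 21/3 = 7, a_3 = floor((6 + 5)/7) = 1.
  m_4 = 7*1 - 5 = 2, d_4 = (46 - 2^2)/7 = 42/7 = 6, a_4 = floor((6 + 2)/6) = 1.
  m_5 = 6*1 - 2 = 4, d_5 = (46 - 4^2)/6 = 30/6 = 5, a_5 = floor((6 + 4)/5) = 2.
  m_6 = 5*2 - 4 = 6, d_6 = (46 - 6^2)/5 = 10/5 = 2, a_6 = floor((6 + 6)/2) = 6.
  m_7 = 2*6 - 6 = 6, d_7 = (46 - 6^2)/2 = 10/2 = 5, a_7 = floor((6 + 6)/5) = 2.
  m_8 = 5*2 - 6 = 4, d_8 = (46 - 4^2)/5 = 30/5 = 6, a_8 = floor((6 + 4)/6) = 1.
  m_9 = 6*1 - 4 = 2, d_9 = (46 - 2^2)/6 = 42/6 = 7, a_9 = floor((6 + 2)/7) = 1.
  m_10 = 7*1 - 2 = 5, d_10 = (46 - 5^2)/7 = 21/7 = 3, a_10 = floor((6 + 5)/3) = 3.
  m_11 = 3*3 - 5 = 4, d_11 = (46 - 4^2)/3 = 30/3 = 10, a_11 = floor((6 + 4)/10) = 1.
  m_12 = 10*1 - 4 = 6, d_12 = (46 - 6^2)/10 = 10/10 = 1, a_12 = floor((6 + 6)/1) = 12.
  m_13 = 1*12 - 6 = 6, d_13 = (46 - 6^2)/1 = 10/1 = 10: (m_13, d_13) = (m_1, d_1) = (6, 10), so from here the quotients repeat a_1, ..., a_12; the period length is 12.
So sqrt(46) = [6; (1, 3, 1, 1, 2, 6, 2, 1, 1, 3, 1, 12)] with period length k = 12.
k is even, so the fundamental solution of x^2 - 46y^2 = 1 is (p_{k-1}, q_{k-1}) = (p_11, q_11); compute convergents through index 11.
Convergents (p_i = a_i*p_{i-1} + p_{i-2}, q_i = a_i*q_{i-1} + q_{i-2} with p_{-2}=0, p_{-1}=1, q_{-2}=1, q_{-1}=0):
  i=0: a_0=6, p_0 = 6*1 + 0 = 6, q_0 = 6*0 + 1 = 1.
  i=1: a_1=1, p_1 = 1*6 + 1 = 7, q_1 = 1*1 + 0 = 1.
  i=2: a_2=3, p_2 = 3*7 + 6 = 27, q_2 = 3*1 + 1 = 4.
  i=3: a_3=1, p_3 = 1*27 + 7 = 34, q_3 = 1*4 + 1 = 5.
  i=4: a_4=1, p_4 = 1*34 + 27 = 61, q_4 = 1*5 + 4 = 9.
  i=5: a_5=2, p_5 = 2*61 + 34 = 156, q_5 = 2*9 + 5 = 23.
  i=6: a_6=6, p_6 = 6*156 + 61 = 997, q_6 = 6*23 + 9 = 147.
  i=7: a_7=2, p_7 = 2*997 + 156 = 2150, q_7 = 2*147 + 23 = 317.
  i=8: a_8=1, p_8 = 1*2150 + 997 = 3147, q_8 = 1*317 + 147 = 464.
  i=9: a_9=1, p_9 = 1*3147 + 2150 = 5297, q_9 = 1*464 + 317 = 781.
  i=10: a_10=3, p_10 = 3*5297 + 3147 = 19038, q_10 = 3*781 + 464 = 2807.
  i=11: a_11=1, p_11 = 1*19038 + 5297 = 24335, q_11 = 1*2807 + 781 = 3588.
Check: 24335^2 - 46*3588^2 = 592192225 - 592192224 = 1, so (x, y) = (24335, 3588) solves the equation, and by the theorem it is the least positive solution.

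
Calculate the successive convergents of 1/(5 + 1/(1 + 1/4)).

0/1, 1/5, 1/6, 5/29

Using the convergent recurrence p_i = a_i*p_{i-1} + p_{i-2}, q_i = a_i*q_{i-1} + q_{i-2} with p_{-2}=0, p_{-1}=1, q_{-2}=1, q_{-1}=0:
  i=0: a_0=0, p_0 = 0*1 + 0 = 0, q_0 = 0*0 + 1 = 1.
  i=1: a_1=5, p_1 = 5*0 + 1 = 1, q_1 = 5*1 + 0 = 5.
  i=2: a_2=1, p_2 = 1*1 + 0 = 1, q_2 = 1*5 + 1 = 6.
  i=3: a_3=4, p_3 = 4*1 + 1 = 5, q_3 = 4*6 + 5 = 29.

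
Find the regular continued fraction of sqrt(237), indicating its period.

Write x_i = (sqrt(237) + m_i)/d_i with (m_0, d_0) = (0, 1). a_0 = floor(sqrt(237)) = 15, since 15^2 = 225 <= 237 < 256 = 16^2.
Iterate m_{i+1} = d_i*a_i - m_i, d_{i+1} = (237 - m_{i+1}^2)/d_i, a_{i+1} = floor((a_0 + m_{i+1})/d_{i+1}):
  m_1 = 1*15 - 0 = 15, d_1 = (237 - 15^2)/1 = 12/1 = 12, a_1 = floor((15 + 15)/12) = 2.
  m_2 = 12*2 - 15 = 9, d_2 = (237 - 9^2)/12 = 156/12 = 13, a_2 = floor((15 + 9)/13) = 1.
  m_3 = 13*1 - 9 = 4, d_3 = (237 - 4^2)/13 = 221/13 = 17, a_3 = floor((15 + 4)/17) = 1.
  m_4 = 17*1 - 4 = 13, d_4 = (237 - 13^2)/17 = 68/17 = 4, a_4 = floor((15 + 13)/4) = 7.
  m_5 = 4*7 - 13 = 15, d_5 = (237 - 15^2)/4 = 12/4 = 3, a_5 = floor((15 + 15)/3) = 10.
  m_6 = 3*10 - 15 = 15, d_6 = (237 - 15^2)/3 = 12/3 = 4, a_6 = floor((15 + 15)/4) = 7.
  m_7 = 4*7 - 15 = 13, d_7 = (237 - 13^2)/4 = 68/4 = 17, a_7 = floor((15 + 13)/17) = 1.
  m_8 = 17*1 - 13 = 4, d_8 = (237 - 4^2)/17 = 221/17 = 13, a_8 = floor((15 + 4)/13) = 1.
  m_9 = 13*1 - 4 = 9, d_9 = (237 - 9^2)/13 = 156/13 = 12, a_9 = floor((15 + 9)/12) = 2.
  m_10 = 12*2 - 9 = 15, d_10 = (237 - 15^2)/12 = 12/12 = 1, a_10 = floor((15 + 15)/1) = 30.
  m_11 = 1*30 - 15 = 15, d_11 = (237 - 15^2)/1 = 12/1 = 12: (m_11, d_11) = (m_1, d_1) = (15, 12), so from here the quotients repeat a_1, ..., a_10; the period length is 10.
Hence the expansion of sqrt(237) is a_0 = 15 followed by the repeating block 2, 1, 1, 7, 10, 7, 1, 1, 2, 30 (period 10).

[15; (2, 1, 1, 7, 10, 7, 1, 1, 2, 30)]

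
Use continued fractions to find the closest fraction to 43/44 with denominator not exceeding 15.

Expand x = 43/44 as a continued fraction with the Euclidean algorithm:
  43 = 0*44 + 43, so a_0 = 0.
  44 = 1*43 + 1, so a_1 = 1.
  43 = 43*1 + 0, so a_2 = 43.
so x = [0; 1, 43].
Convergents (p_i = a_i*p_{i-1} + p_{i-2}, q_i = a_i*q_{i-1} + q_{i-2} with p_{-2}=0, p_{-1}=1, q_{-2}=1, q_{-1}=0), until the denominator exceeds 15:
  i=0: a_0=0, p_0 = 0*1 + 0 = 0, q_0 = 0*0 + 1 = 1.
  i=1: a_1=1, p_1 = 1*0 + 1 = 1, q_1 = 1*1 + 0 = 1.
  i=2: a_2=43, p_2 = 43*1 + 0 = 43, q_2 = 43*1 + 1 = 44.
q_2 = 44 > 15, so the last convergent with denominator <= 15 is p_1/q_1 = 1/1.
The closest fraction with denominator <= 15 is either p_1/q_1 or the intermediate fraction (k*p_1 + p_0)/(k*q_1 + q_0) with the largest k >= 1 whose denominator stays <= 15; these approach x as k grows, and every other convergent or intermediate fraction in range is farther away.
Largest k: floor((15 - q_0)/q_1) = floor((15 - 1)/1) = 14.
That gives (14*1 + 0)/(14*1 + 1) = 14/15.
Compare the errors: |x - 1/1| = |43*1 - 1*44|/(44*1) = 1/44, and |x - 14/15| = |43*15 - 14*44|/(44*15) = 29/660.
Cross-multiplying, 1*660 = 660 < 1276 = 29*44, so 1/44 is smaller: the convergent 1/1 is closer to x than 14/15.

1/1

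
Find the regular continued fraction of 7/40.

Run the Euclidean algorithm on 7 and 40; the successive quotients are the partial quotients a_0, a_1, ... (each step inverts the fractional part left over by the previous one):
  7 = 0*40 + 7, so a_0 = 0.
  40 = 5*7 + 5, so a_1 = 5.
  7 = 1*5 + 2, so a_2 = 1.
  5 = 2*2 + 1, so a_3 = 2.
  2 = 2*1 + 0, so a_4 = 2.
The remainder reaches 0 after 5 divisions, so the expansion has 5 partial quotients, read off in order.

[0; 5, 1, 2, 2]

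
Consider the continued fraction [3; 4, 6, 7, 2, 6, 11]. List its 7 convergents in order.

3/1, 13/4, 81/25, 580/179, 1241/383, 8026/2477, 89527/27630

Using the convergent recurrence p_i = a_i*p_{i-1} + p_{i-2}, q_i = a_i*q_{i-1} + q_{i-2} with p_{-2}=0, p_{-1}=1, q_{-2}=1, q_{-1}=0:
  i=0: a_0=3, p_0 = 3*1 + 0 = 3, q_0 = 3*0 + 1 = 1.
  i=1: a_1=4, p_1 = 4*3 + 1 = 13, q_1 = 4*1 + 0 = 4.
  i=2: a_2=6, p_2 = 6*13 + 3 = 81, q_2 = 6*4 + 1 = 25.
  i=3: a_3=7, p_3 = 7*81 + 13 = 580, q_3 = 7*25 + 4 = 179.
  i=4: a_4=2, p_4 = 2*580 + 81 = 1241, q_4 = 2*179 + 25 = 383.
  i=5: a_5=6, p_5 = 6*1241 + 580 = 8026, q_5 = 6*383 + 179 = 2477.
  i=6: a_6=11, p_6 = 11*8026 + 1241 = 89527, q_6 = 11*2477 + 383 = 27630.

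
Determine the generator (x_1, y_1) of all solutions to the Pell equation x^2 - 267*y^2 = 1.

(x, y) = (2402, 147)

First expand sqrt(267) as a continued fraction. With x_i = (sqrt(267) + m_i)/d_i and (m_0, d_0) = (0, 1): a_0 = floor(sqrt(267)) = 16, since 16^2 = 256 <= 267 < 289 = 17^2.
Iterate m_{i+1} = d_i*a_i - m_i, d_{i+1} = (267 - m_{i+1}^2)/d_i, a_{i+1} = floor((a_0 + m_{i+1})/d_{i+1}):
  m_1 = 1*16 - 0 = 16, d_1 = (267 - 16^2)/1 = 11/1 = 11, a_1 = floor((16 + 16)/11) = 2.
  m_2 = 11*2 - 16 = 6, d_2 = (267 - 6^2)/11 = 231/11 = 21, a_2 = floor((16 + 6)/21) = 1.
  m_3 = 21*1 - 6 = 15, d_3 = (267 - 15^2)/21 = 42/21 = 2, a_3 = floor((16 + 15)/2) = 15.
  m_4 = 2*15 - 15 = 15, d_4 = (267 - 15^2)/2 = 42/2 = 21, a_4 = floor((16 + 15)/21) = 1.
  m_5 = 21*1 - 15 = 6, d_5 = (267 - 6^2)/21 = 231/21 = 11, a_5 = floor((16 + 6)/11) = 2.
  m_6 = 11*2 - 6 = 16, d_6 = (267 - 16^2)/11 = 11/11 = 1, a_6 = floor((16 + 16)/1) = 32.
  m_7 = 1*32 - 16 = 16, d_7 = (267 - 16^2)/1 = 11/1 = 11: (m_7, d_7) = (m_1, d_1) = (16, 11), so from here the quotients repeat a_1, ..., a_6; the period length is 6.
So sqrt(267) = [16; (2, 1, 15, 1, 2, 32)] with period length k = 6.
k is even, so the fundamental solution of x^2 - 267y^2 = 1 is (p_{k-1}, q_{k-1}) = (p_5, q_5); compute convergents through index 5.
Convergents (p_i = a_i*p_{i-1} + p_{i-2}, q_i = a_i*q_{i-1} + q_{i-2} with p_{-2}=0, p_{-1}=1, q_{-2}=1, q_{-1}=0):
  i=0: a_0=16, p_0 = 16*1 + 0 = 16, q_0 = 16*0 + 1 = 1.
  i=1: a_1=2, p_1 = 2*16 + 1 = 33, q_1 = 2*1 + 0 = 2.
  i=2: a_2=1, p_2 = 1*33 + 16 = 49, q_2 = 1*2 + 1 = 3.
  i=3: a_3=15, p_3 = 15*49 + 33 = 768, q_3 = 15*3 + 2 = 47.
  i=4: a_4=1, p_4 = 1*768 + 49 = 817, q_4 = 1*47 + 3 = 50.
  i=5: a_5=2, p_5 = 2*817 + 768 = 2402, q_5 = 2*50 + 47 = 147.
Check: 2402^2 - 267*147^2 = 5769604 - 5769603 = 1, so (x, y) = (2402, 147) solves the equation, and by the theorem it is the least positive solution.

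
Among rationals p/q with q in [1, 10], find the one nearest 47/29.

13/8

Expand x = 47/29 as a continued fraction with the Euclidean algorithm:
  47 = 1*29 + 18, so a_0 = 1.
  29 = 1*18 + 11, so a_1 = 1.
  18 = 1*11 + 7, so a_2 = 1.
  11 = 1*7 + 4, so a_3 = 1.
  7 = 1*4 + 3, so a_4 = 1.
  4 = 1*3 + 1, so a_5 = 1.
  3 = 3*1 + 0, so a_6 = 3.
so x = [1; 1, 1, 1, 1, 1, 3].
Convergents (p_i = a_i*p_{i-1} + p_{i-2}, q_i = a_i*q_{i-1} + q_{i-2} with p_{-2}=0, p_{-1}=1, q_{-2}=1, q_{-1}=0), until the denominator exceeds 10:
  i=0: a_0=1, p_0 = 1*1 + 0 = 1, q_0 = 1*0 + 1 = 1.
  i=1: a_1=1, p_1 = 1*1 + 1 = 2, q_1 = 1*1 + 0 = 1.
  i=2: a_2=1, p_2 = 1*2 + 1 = 3, q_2 = 1*1 + 1 = 2.
  i=3: a_3=1, p_3 = 1*3 + 2 = 5, q_3 = 1*2 + 1 = 3.
  i=4: a_4=1, p_4 = 1*5 + 3 = 8, q_4 = 1*3 + 2 = 5.
  i=5: a_5=1, p_5 = 1*8 + 5 = 13, q_5 = 1*5 + 3 = 8.
  i=6: a_6=3, p_6 = 3*13 + 8 = 47, q_6 = 3*8 + 5 = 29.
q_6 = 29 > 10, so the last convergent with denominator <= 10 is p_5/q_5 = 13/8.
The closest fraction with denominator <= 10 is either p_5/q_5 or the intermediate fraction (k*p_5 + p_4)/(k*q_5 + q_4) with the largest k >= 1 whose denominator stays <= 10; these approach x as k grows, and every other convergent or intermediate fraction in range is farther away.
Largest k: floor((10 - q_4)/q_5) = floor((10 - 5)/8) = 0.
Since k = 0, no intermediate fraction beyond p_5/q_5 has denominator <= 10, so the convergent 13/8 is the closest (its error is |47*8 - 13*29|/(29*8) = 1/232).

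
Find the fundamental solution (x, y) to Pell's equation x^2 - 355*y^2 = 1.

(x, y) = (954809, 50676)

First expand sqrt(355) as a continued fraction. With x_i = (sqrt(355) + m_i)/d_i and (m_0, d_0) = (0, 1): a_0 = floor(sqrt(355)) = 18, since 18^2 = 324 <= 355 < 361 = 19^2.
Iterate m_{i+1} = d_i*a_i - m_i, d_{i+1} = (355 - m_{i+1}^2)/d_i, a_{i+1} = floor((a_0 + m_{i+1})/d_{i+1}):
  m_1 = 1*18 - 0 = 18, d_1 = (355 - 18^2)/1 = 31/1 = 31, a_1 = floor((18 + 18)/31) = 1.
  m_2 = 31*1 - 18 = 13, d_2 = (355 - 13^2)/31 = 186/31 = 6, a_2 = floor((18 + 13)/6) = 5.
  m_3 = 6*5 - 13 = 17, d_3 = (355 - 17^2)/6 = 66/6 = 11, a_3 = floor((18 + 17)/11) = 3.
  m_4 = 11*3 - 17 = 16, d_4 = (355 - 16^2)/11 = 99/11 = 9, a_4 = floor((18 + 16)/9) = 3.
  m_5 = 9*3 - 16 = 11, d_5 = (355 - 11^2)/9 = 234/9 = 26, a_5 = floor((18 + 11)/26) = 1.
  m_6 = 26*1 - 11 = 15, d_6 = (355 - 15^2)/26 = 130/26 = 5, a_6 = floor((18 + 15)/5) = 6.
  m_7 = 5*6 - 15 = 15, d_7 = (355 - 15^2)/5 = 130/5 = 26, a_7 = floor((18 + 15)/26) = 1.
  m_8 = 26*1 - 15 = 11, d_8 = (355 - 11^2)/26 = 234/26 = 9, a_8 = floor((18 + 11)/9) = 3.
  m_9 = 9*3 - 11 = 16, d_9 = (355 - 16^2)/9 = 99/9 = 11, a_9 = floor((18 + 16)/11) = 3.
  m_10 = 11*3 - 16 = 17, d_10 = (355 - 17^2)/11 = 66/11 = 6, a_10 = floor((18 + 17)/6) = 5.
  m_11 = 6*5 - 17 = 13, d_11 = (355 - 13^2)/6 = 186/6 = 31, a_11 = floor((18 + 13)/31) = 1.
  m_12 = 31*1 - 13 = 18, d_12 = (355 - 18^2)/31 = 31/31 = 1, a_12 = floor((18 + 18)/1) = 36.
  m_13 = 1*36 - 18 = 18, d_13 = (355 - 18^2)/1 = 31/1 = 31: (m_13, d_13) = (m_1, d_1) = (18, 31), so from here the quotients repeat a_1, ..., a_12; the period length is 12.
So sqrt(355) = [18; (1, 5, 3, 3, 1, 6, 1, 3, 3, 5, 1, 36)] with period length k = 12.
k is even, so the fundamental solution of x^2 - 355y^2 = 1 is (p_{k-1}, q_{k-1}) = (p_11, q_11); compute convergents through index 11.
Convergents (p_i = a_i*p_{i-1} + p_{i-2}, q_i = a_i*q_{i-1} + q_{i-2} with p_{-2}=0, p_{-1}=1, q_{-2}=1, q_{-1}=0):
  i=0: a_0=18, p_0 = 18*1 + 0 = 18, q_0 = 18*0 + 1 = 1.
  i=1: a_1=1, p_1 = 1*18 + 1 = 19, q_1 = 1*1 + 0 = 1.
  i=2: a_2=5, p_2 = 5*19 + 18 = 113, q_2 = 5*1 + 1 = 6.
  i=3: a_3=3, p_3 = 3*113 + 19 = 358, q_3 = 3*6 + 1 = 19.
  i=4: a_4=3, p_4 = 3*358 + 113 = 1187, q_4 = 3*19 + 6 = 63.
  i=5: a_5=1, p_5 = 1*1187 + 358 = 1545, q_5 = 1*63 + 19 = 82.
  i=6: a_6=6, p_6 = 6*1545 + 1187 = 10457, q_6 = 6*82 + 63 = 555.
  i=7: a_7=1, p_7 = 1*10457 + 1545 = 12002, q_7 = 1*555 + 82 = 637.
  i=8: a_8=3, p_8 = 3*12002 + 10457 = 46463, q_8 = 3*637 + 555 = 2466.
  i=9: a_9=3, p_9 = 3*46463 + 12002 = 151391, q_9 = 3*2466 + 637 = 8035.
  i=10: a_10=5, p_10 = 5*151391 + 46463 = 803418, q_10 = 5*8035 + 2466 = 42641.
  i=11: a_11=1, p_11 = 1*803418 + 151391 = 954809, q_11 = 1*42641 + 8035 = 50676.
Check: 954809^2 - 355*50676^2 = 911660226481 - 911660226480 = 1, so (x, y) = (954809, 50676) solves the equation, and by the theorem it is the least positive solution.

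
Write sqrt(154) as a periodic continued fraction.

[12; (2, 2, 3, 1, 2, 1, 3, 2, 2, 24)]

Write x_i = (sqrt(154) + m_i)/d_i with (m_0, d_0) = (0, 1). a_0 = floor(sqrt(154)) = 12, since 12^2 = 144 <= 154 < 169 = 13^2.
Iterate m_{i+1} = d_i*a_i - m_i, d_{i+1} = (154 - m_{i+1}^2)/d_i, a_{i+1} = floor((a_0 + m_{i+1})/d_{i+1}):
  m_1 = 1*12 - 0 = 12, d_1 = (154 - 12^2)/1 = 10/1 = 10, a_1 = floor((12 + 12)/10) = 2.
  m_2 = 10*2 - 12 = 8, d_2 = (154 - 8^2)/10 = 90/10 = 9, a_2 = floor((12 + 8)/9) = 2.
  m_3 = 9*2 - 8 = 10, d_3 = (154 - 10^2)/9 = 54/9 = 6, a_3 = floor((12 + 10)/6) = 3.
  m_4 = 6*3 - 10 = 8, d_4 = (154 - 8^2)/6 = 90/6 = 15, a_4 = floor((12 + 8)/15) = 1.
  m_5 = 15*1 - 8 = 7, d_5 = (154 - 7^2)/15 = 105/15 = 7, a_5 = floor((12 + 7)/7) = 2.
  m_6 = 7*2 - 7 = 7, d_6 = (154 - 7^2)/7 = 105/7 = 15, a_6 = floor((12 + 7)/15) = 1.
  m_7 = 15*1 - 7 = 8, d_7 = (154 - 8^2)/15 = 90/15 = 6, a_7 = floor((12 + 8)/6) = 3.
  m_8 = 6*3 - 8 = 10, d_8 = (154 - 10^2)/6 = 54/6 = 9, a_8 = floor((12 + 10)/9) = 2.
  m_9 = 9*2 - 10 = 8, d_9 = (154 - 8^2)/9 = 90/9 = 10, a_9 = floor((12 + 8)/10) = 2.
  m_10 = 10*2 - 8 = 12, d_10 = (154 - 12^2)/10 = 10/10 = 1, a_10 = floor((12 + 12)/1) = 24.
  m_11 = 1*24 - 12 = 12, d_11 = (154 - 12^2)/1 = 10/1 = 10: (m_11, d_11) = (m_1, d_1) = (12, 10), so from here the quotients repeat a_1, ..., a_10; the period length is 10.
Hence the expansion of sqrt(154) is a_0 = 12 followed by the repeating block 2, 2, 3, 1, 2, 1, 3, 2, 2, 24 (period 10).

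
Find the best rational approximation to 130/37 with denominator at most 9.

7/2

Expand x = 130/37 as a continued fraction with the Euclidean algorithm:
  130 = 3*37 + 19, so a_0 = 3.
  37 = 1*19 + 18, so a_1 = 1.
  19 = 1*18 + 1, so a_2 = 1.
  18 = 18*1 + 0, so a_3 = 18.
so x = [3; 1, 1, 18].
Convergents (p_i = a_i*p_{i-1} + p_{i-2}, q_i = a_i*q_{i-1} + q_{i-2} with p_{-2}=0, p_{-1}=1, q_{-2}=1, q_{-1}=0), until the denominator exceeds 9:
  i=0: a_0=3, p_0 = 3*1 + 0 = 3, q_0 = 3*0 + 1 = 1.
  i=1: a_1=1, p_1 = 1*3 + 1 = 4, q_1 = 1*1 + 0 = 1.
  i=2: a_2=1, p_2 = 1*4 + 3 = 7, q_2 = 1*1 + 1 = 2.
  i=3: a_3=18, p_3 = 18*7 + 4 = 130, q_3 = 18*2 + 1 = 37.
q_3 = 37 > 9, so the last convergent with denominator <= 9 is p_2/q_2 = 7/2.
The closest fraction with denominator <= 9 is either p_2/q_2 or the intermediate fraction (k*p_2 + p_1)/(k*q_2 + q_1) with the largest k >= 1 whose denominator stays <= 9; these approach x as k grows, and every other convergent or intermediate fraction in range is farther away.
Largest k: floor((9 - q_1)/q_2) = floor((9 - 1)/2) = 4.
That gives (4*7 + 4)/(4*2 + 1) = 32/9.
Compare the errors: |x - 7/2| = |130*2 - 7*37|/(37*2) = 1/74, and |x - 32/9| = |130*9 - 32*37|/(37*9) = 14/333.
Cross-multiplying, 1*333 = 333 < 1036 = 14*74, so 1/74 is smaller: the convergent 7/2 is closer to x than 32/9.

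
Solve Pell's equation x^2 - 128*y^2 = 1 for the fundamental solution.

First expand sqrt(128) as a continued fraction. With x_i = (sqrt(128) + m_i)/d_i and (m_0, d_0) = (0, 1): a_0 = floor(sqrt(128)) = 11, since 11^2 = 121 <= 128 < 144 = 12^2.
Iterate m_{i+1} = d_i*a_i - m_i, d_{i+1} = (128 - m_{i+1}^2)/d_i, a_{i+1} = floor((a_0 + m_{i+1})/d_{i+1}):
  m_1 = 1*11 - 0 = 11, d_1 = (128 - 11^2)/1 = 7/1 = 7, a_1 = floor((11 + 11)/7) = 3.
  m_2 = 7*3 - 11 = 10, d_2 = (128 - 10^2)/7 = 28/7 = 4, a_2 = floor((11 + 10)/4) = 5.
  m_3 = 4*5 - 10 = 10, d_3 = (128 - 10^2)/4 = 28/4 = 7, a_3 = floor((11 + 10)/7) = 3.
  m_4 = 7*3 - 10 = 11, d_4 = (128 - 11^2)/7 = 7/7 = 1, a_4 = floor((11 + 11)/1) = 22.
  m_5 = 1*22 - 11 = 11, d_5 = (128 - 11^2)/1 = 7/1 = 7: (m_5, d_5) = (m_1, d_1) = (11, 7), so from here the quotients repeat a_1, ..., a_4; the period length is 4.
So sqrt(128) = [11; (3, 5, 3, 22)] with period length k = 4.
k is even, so the fundamental solution of x^2 - 128y^2 = 1 is (p_{k-1}, q_{k-1}) = (p_3, q_3); compute convergents through index 3.
Convergents (p_i = a_i*p_{i-1} + p_{i-2}, q_i = a_i*q_{i-1} + q_{i-2} with p_{-2}=0, p_{-1}=1, q_{-2}=1, q_{-1}=0):
  i=0: a_0=11, p_0 = 11*1 + 0 = 11, q_0 = 11*0 + 1 = 1.
  i=1: a_1=3, p_1 = 3*11 + 1 = 34, q_1 = 3*1 + 0 = 3.
  i=2: a_2=5, p_2 = 5*34 + 11 = 181, q_2 = 5*3 + 1 = 16.
  i=3: a_3=3, p_3 = 3*181 + 34 = 577, q_3 = 3*16 + 3 = 51.
Check: 577^2 - 128*51^2 = 332929 - 332928 = 1, so (x, y) = (577, 51) solves the equation, and by the theorem it is the least positive solution.

(x, y) = (577, 51)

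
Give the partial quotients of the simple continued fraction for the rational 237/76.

[3; 8, 2, 4]

Run the Euclidean algorithm on 237 and 76; the successive quotients are the partial quotients a_0, a_1, ... (each step inverts the fractional part left over by the previous one):
  237 = 3*76 + 9, so a_0 = 3.
  76 = 8*9 + 4, so a_1 = 8.
  9 = 2*4 + 1, so a_2 = 2.
  4 = 4*1 + 0, so a_3 = 4.
The remainder reaches 0 after 4 divisions, so the expansion has 4 partial quotients, read off in order.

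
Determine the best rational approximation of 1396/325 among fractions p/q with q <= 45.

Expand x = 1396/325 as a continued fraction with the Euclidean algorithm:
  1396 = 4*325 + 96, so a_0 = 4.
  325 = 3*96 + 37, so a_1 = 3.
  96 = 2*37 + 22, so a_2 = 2.
  37 = 1*22 + 15, so a_3 = 1.
  22 = 1*15 + 7, so a_4 = 1.
  15 = 2*7 + 1, so a_5 = 2.
  7 = 7*1 + 0, so a_6 = 7.
so x = [4; 3, 2, 1, 1, 2, 7].
Convergents (p_i = a_i*p_{i-1} + p_{i-2}, q_i = a_i*q_{i-1} + q_{i-2} with p_{-2}=0, p_{-1}=1, q_{-2}=1, q_{-1}=0), until the denominator exceeds 45:
  i=0: a_0=4, p_0 = 4*1 + 0 = 4, q_0 = 4*0 + 1 = 1.
  i=1: a_1=3, p_1 = 3*4 + 1 = 13, q_1 = 3*1 + 0 = 3.
  i=2: a_2=2, p_2 = 2*13 + 4 = 30, q_2 = 2*3 + 1 = 7.
  i=3: a_3=1, p_3 = 1*30 + 13 = 43, q_3 = 1*7 + 3 = 10.
  i=4: a_4=1, p_4 = 1*43 + 30 = 73, q_4 = 1*10 + 7 = 17.
  i=5: a_5=2, p_5 = 2*73 + 43 = 189, q_5 = 2*17 + 10 = 44.
  i=6: a_6=7, p_6 = 7*189 + 73 = 1396, q_6 = 7*44 + 17 = 325.
q_6 = 325 > 45, so the last convergent with denominator <= 45 is p_5/q_5 = 189/44.
The closest fraction with denominator <= 45 is either p_5/q_5 or the intermediate fraction (k*p_5 + p_4)/(k*q_5 + q_4) with the largest k >= 1 whose denominator stays <= 45; these approach x as k grows, and every other convergent or intermediate fraction in range is farther away.
Largest k: floor((45 - q_4)/q_5) = floor((45 - 17)/44) = 0.
Since k = 0, no intermediate fraction beyond p_5/q_5 has denominator <= 45, so the convergent 189/44 is the closest (its error is |1396*44 - 189*325|/(325*44) = 1/14300).

189/44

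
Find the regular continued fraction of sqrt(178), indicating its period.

[13; (2, 1, 12, 1, 2, 26)]

Write x_i = (sqrt(178) + m_i)/d_i with (m_0, d_0) = (0, 1). a_0 = floor(sqrt(178)) = 13, since 13^2 = 169 <= 178 < 196 = 14^2.
Iterate m_{i+1} = d_i*a_i - m_i, d_{i+1} = (178 - m_{i+1}^2)/d_i, a_{i+1} = floor((a_0 + m_{i+1})/d_{i+1}):
  m_1 = 1*13 - 0 = 13, d_1 = (178 - 13^2)/1 = 9/1 = 9, a_1 = floor((13 + 13)/9) = 2.
  m_2 = 9*2 - 13 = 5, d_2 = (178 - 5^2)/9 = 153/9 = 17, a_2 = floor((13 + 5)/17) = 1.
  m_3 = 17*1 - 5 = 12, d_3 = (178 - 12^2)/17 = 34/17 = 2, a_3 = floor((13 + 12)/2) = 12.
  m_4 = 2*12 - 12 = 12, d_4 = (178 - 12^2)/2 = 34/2 = 17, a_4 = floor((13 + 12)/17) = 1.
  m_5 = 17*1 - 12 = 5, d_5 = (178 - 5^2)/17 = 153/17 = 9, a_5 = floor((13 + 5)/9) = 2.
  m_6 = 9*2 - 5 = 13, d_6 = (178 - 13^2)/9 = 9/9 = 1, a_6 = floor((13 + 13)/1) = 26.
  m_7 = 1*26 - 13 = 13, d_7 = (178 - 13^2)/1 = 9/1 = 9: (m_7, d_7) = (m_1, d_1) = (13, 9), so from here the quotients repeat a_1, ..., a_6; the period length is 6.
Hence the expansion of sqrt(178) is a_0 = 13 followed by the repeating block 2, 1, 12, 1, 2, 26 (period 6).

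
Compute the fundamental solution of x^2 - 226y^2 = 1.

(x, y) = (451, 30)

First expand sqrt(226) as a continued fraction. With x_i = (sqrt(226) + m_i)/d_i and (m_0, d_0) = (0, 1): a_0 = floor(sqrt(226)) = 15, since 15^2 = 225 <= 226 < 256 = 16^2.
Iterate m_{i+1} = d_i*a_i - m_i, d_{i+1} = (226 - m_{i+1}^2)/d_i, a_{i+1} = floor((a_0 + m_{i+1})/d_{i+1}):
  m_1 = 1*15 - 0 = 15, d_1 = (226 - 15^2)/1 = 1/1 = 1, a_1 = floor((15 + 15)/1) = 30.
  m_2 = 1*30 - 15 = 15, d_2 = (226 - 15^2)/1 = 1/1 = 1: (m_2, d_2) = (m_1, d_1) = (15, 1), so from here the quotient a_1 repeats; the period length is 1.
So sqrt(226) = [15; (30)] with period length k = 1.
k is odd, so (p_{k-1}, q_{k-1}) only solves x^2 - 226y^2 = -1 and the fundamental solution of x^2 - 226y^2 = 1 is (p_{2k-1}, q_{2k-1}) = (p_1, q_1); compute convergents through index 1, running through the period twice.
Convergents (p_i = a_i*p_{i-1} + p_{i-2}, q_i = a_i*q_{i-1} + q_{i-2} with p_{-2}=0, p_{-1}=1, q_{-2}=1, q_{-1}=0):
  i=0: a_0=15, p_0 = 15*1 + 0 = 15, q_0 = 15*0 + 1 = 1.
  i=1: a_1=30, p_1 = 30*15 + 1 = 451, q_1 = 30*1 + 0 = 30.
Indeed p_0^2 - 226*q_0^2 = 225 - 226 = -1, not +1.
Check: 451^2 - 226*30^2 = 203401 - 203400 = 1, so (x, y) = (451, 30) solves the equation, and by the theorem it is the least positive solution.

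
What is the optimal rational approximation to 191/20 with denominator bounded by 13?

Expand x = 191/20 as a continued fraction with the Euclidean algorithm:
  191 = 9*20 + 11, so a_0 = 9.
  20 = 1*11 + 9, so a_1 = 1.
  11 = 1*9 + 2, so a_2 = 1.
  9 = 4*2 + 1, so a_3 = 4.
  2 = 2*1 + 0, so a_4 = 2.
so x = [9; 1, 1, 4, 2].
Convergents (p_i = a_i*p_{i-1} + p_{i-2}, q_i = a_i*q_{i-1} + q_{i-2} with p_{-2}=0, p_{-1}=1, q_{-2}=1, q_{-1}=0), until the denominator exceeds 13:
  i=0: a_0=9, p_0 = 9*1 + 0 = 9, q_0 = 9*0 + 1 = 1.
  i=1: a_1=1, p_1 = 1*9 + 1 = 10, q_1 = 1*1 + 0 = 1.
  i=2: a_2=1, p_2 = 1*10 + 9 = 19, q_2 = 1*1 + 1 = 2.
  i=3: a_3=4, p_3 = 4*19 + 10 = 86, q_3 = 4*2 + 1 = 9.
  i=4: a_4=2, p_4 = 2*86 + 19 = 191, q_4 = 2*9 + 2 = 20.
q_4 = 20 > 13, so the last convergent with denominator <= 13 is p_3/q_3 = 86/9.
The closest fraction with denominator <= 13 is either p_3/q_3 or the intermediate fraction (k*p_3 + p_2)/(k*q_3 + q_2) with the largest k >= 1 whose denominator stays <= 13; these approach x as k grows, and every other convergent or intermediate fraction in range is farther away.
Largest k: floor((13 - q_2)/q_3) = floor((13 - 2)/9) = 1.
That gives (1*86 + 19)/(1*9 + 2) = 105/11.
Compare the errors: |x - 86/9| = |191*9 - 86*20|/(20*9) = 1/180, and |x - 105/11| = |191*11 - 105*20|/(20*11) = 1/220.
Cross-multiplying, 1*180 = 180 < 220 = 1*220, so 1/220 is smaller: the intermediate fraction 105/11 is closer to x than 86/9.

105/11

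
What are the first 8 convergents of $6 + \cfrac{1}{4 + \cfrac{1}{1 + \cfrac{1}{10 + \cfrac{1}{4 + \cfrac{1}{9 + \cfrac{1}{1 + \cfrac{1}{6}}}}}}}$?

Using the convergent recurrence p_i = a_i*p_{i-1} + p_{i-2}, q_i = a_i*q_{i-1} + q_{i-2} with p_{-2}=0, p_{-1}=1, q_{-2}=1, q_{-1}=0:
  i=0: a_0=6, p_0 = 6*1 + 0 = 6, q_0 = 6*0 + 1 = 1.
  i=1: a_1=4, p_1 = 4*6 + 1 = 25, q_1 = 4*1 + 0 = 4.
  i=2: a_2=1, p_2 = 1*25 + 6 = 31, q_2 = 1*4 + 1 = 5.
  i=3: a_3=10, p_3 = 10*31 + 25 = 335, q_3 = 10*5 + 4 = 54.
  i=4: a_4=4, p_4 = 4*335 + 31 = 1371, q_4 = 4*54 + 5 = 221.
  i=5: a_5=9, p_5 = 9*1371 + 335 = 12674, q_5 = 9*221 + 54 = 2043.
  i=6: a_6=1, p_6 = 1*12674 + 1371 = 14045, q_6 = 1*2043 + 221 = 2264.
  i=7: a_7=6, p_7 = 6*14045 + 12674 = 96944, q_7 = 6*2264 + 2043 = 15627.

6/1, 25/4, 31/5, 335/54, 1371/221, 12674/2043, 14045/2264, 96944/15627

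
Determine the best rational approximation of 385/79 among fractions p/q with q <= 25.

39/8

Expand x = 385/79 as a continued fraction with the Euclidean algorithm:
  385 = 4*79 + 69, so a_0 = 4.
  79 = 1*69 + 10, so a_1 = 1.
  69 = 6*10 + 9, so a_2 = 6.
  10 = 1*9 + 1, so a_3 = 1.
  9 = 9*1 + 0, so a_4 = 9.
so x = [4; 1, 6, 1, 9].
Convergents (p_i = a_i*p_{i-1} + p_{i-2}, q_i = a_i*q_{i-1} + q_{i-2} with p_{-2}=0, p_{-1}=1, q_{-2}=1, q_{-1}=0), until the denominator exceeds 25:
  i=0: a_0=4, p_0 = 4*1 + 0 = 4, q_0 = 4*0 + 1 = 1.
  i=1: a_1=1, p_1 = 1*4 + 1 = 5, q_1 = 1*1 + 0 = 1.
  i=2: a_2=6, p_2 = 6*5 + 4 = 34, q_2 = 6*1 + 1 = 7.
  i=3: a_3=1, p_3 = 1*34 + 5 = 39, q_3 = 1*7 + 1 = 8.
  i=4: a_4=9, p_4 = 9*39 + 34 = 385, q_4 = 9*8 + 7 = 79.
q_4 = 79 > 25, so the last convergent with denominator <= 25 is p_3/q_3 = 39/8.
The closest fraction with denominator <= 25 is either p_3/q_3 or the intermediate fraction (k*p_3 + p_2)/(k*q_3 + q_2) with the largest k >= 1 whose denominator stays <= 25; these approach x as k grows, and every other convergent or intermediate fraction in range is farther away.
Largest k: floor((25 - q_2)/q_3) = floor((25 - 7)/8) = 2.
That gives (2*39 + 34)/(2*8 + 7) = 112/23.
Compare the errors: |x - 39/8| = |385*8 - 39*79|/(79*8) = 1/632, and |x - 112/23| = |385*23 - 112*79|/(79*23) = 7/1817.
Cross-multiplying, 1*1817 = 1817 < 4424 = 7*632, so 1/632 is smaller: the convergent 39/8 is closer to x than 112/23.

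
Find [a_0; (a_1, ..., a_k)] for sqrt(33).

Write x_i = (sqrt(33) + m_i)/d_i with (m_0, d_0) = (0, 1). a_0 = floor(sqrt(33)) = 5, since 5^2 = 25 <= 33 < 36 = 6^2.
Iterate m_{i+1} = d_i*a_i - m_i, d_{i+1} = (33 - m_{i+1}^2)/d_i, a_{i+1} = floor((a_0 + m_{i+1})/d_{i+1}):
  m_1 = 1*5 - 0 = 5, d_1 = (33 - 5^2)/1 = 8/1 = 8, a_1 = floor((5 + 5)/8) = 1.
  m_2 = 8*1 - 5 = 3, d_2 = (33 - 3^2)/8 = 24/8 = 3, a_2 = floor((5 + 3)/3) = 2.
  m_3 = 3*2 - 3 = 3, d_3 = (33 - 3^2)/3 = 24/3 = 8, a_3 = floor((5 + 3)/8) = 1.
  m_4 = 8*1 - 3 = 5, d_4 = (33 - 5^2)/8 = 8/8 = 1, a_4 = floor((5 + 5)/1) = 10.
  m_5 = 1*10 - 5 = 5, d_5 = (33 - 5^2)/1 = 8/1 = 8: (m_5, d_5) = (m_1, d_1) = (5, 8), so from here the quotients repeat a_1, ..., a_4; the period length is 4.
Hence the expansion of sqrt(33) is a_0 = 5 followed by the repeating block 1, 2, 1, 10 (period 4).

[5; (1, 2, 1, 10)]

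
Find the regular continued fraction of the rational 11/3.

[3; 1, 2]

Run the Euclidean algorithm on 11 and 3; the successive quotients are the partial quotients a_0, a_1, ... (each step inverts the fractional part left over by the previous one):
  11 = 3*3 + 2, so a_0 = 3.
  3 = 1*2 + 1, so a_1 = 1.
  2 = 2*1 + 0, so a_2 = 2.
The remainder reaches 0 after 3 divisions, so the expansion has 3 partial quotients, read off in order.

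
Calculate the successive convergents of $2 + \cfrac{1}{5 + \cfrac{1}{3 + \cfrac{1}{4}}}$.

2/1, 11/5, 35/16, 151/69

Using the convergent recurrence p_i = a_i*p_{i-1} + p_{i-2}, q_i = a_i*q_{i-1} + q_{i-2} with p_{-2}=0, p_{-1}=1, q_{-2}=1, q_{-1}=0:
  i=0: a_0=2, p_0 = 2*1 + 0 = 2, q_0 = 2*0 + 1 = 1.
  i=1: a_1=5, p_1 = 5*2 + 1 = 11, q_1 = 5*1 + 0 = 5.
  i=2: a_2=3, p_2 = 3*11 + 2 = 35, q_2 = 3*5 + 1 = 16.
  i=3: a_3=4, p_3 = 4*35 + 11 = 151, q_3 = 4*16 + 5 = 69.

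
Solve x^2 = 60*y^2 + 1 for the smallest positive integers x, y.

(x, y) = (31, 4)

First expand sqrt(60) as a continued fraction. With x_i = (sqrt(60) + m_i)/d_i and (m_0, d_0) = (0, 1): a_0 = floor(sqrt(60)) = 7, since 7^2 = 49 <= 60 < 64 = 8^2.
Iterate m_{i+1} = d_i*a_i - m_i, d_{i+1} = (60 - m_{i+1}^2)/d_i, a_{i+1} = floor((a_0 + m_{i+1})/d_{i+1}):
  m_1 = 1*7 - 0 = 7, d_1 = (60 - 7^2)/1 = 11/1 = 11, a_1 = floor((7 + 7)/11) = 1.
  m_2 = 11*1 - 7 = 4, d_2 = (60 - 4^2)/11 = 44/11 = 4, a_2 = floor((7 + 4)/4) = 2.
  m_3 = 4*2 - 4 = 4, d_3 = (60 - 4^2)/4 = 44/4 = 11, a_3 = floor((7 + 4)/11) = 1.
  m_4 = 11*1 - 4 = 7, d_4 = (60 - 7^2)/11 = 11/11 = 1, a_4 = floor((7 + 7)/1) = 14.
  m_5 = 1*14 - 7 = 7, d_5 = (60 - 7^2)/1 = 11/1 = 11: (m_5, d_5) = (m_1, d_1) = (7, 11), so from here the quotients repeat a_1, ..., a_4; the period length is 4.
So sqrt(60) = [7; (1, 2, 1, 14)] with period length k = 4.
k is even, so the fundamental solution of x^2 - 60y^2 = 1 is (p_{k-1}, q_{k-1}) = (p_3, q_3); compute convergents through index 3.
Convergents (p_i = a_i*p_{i-1} + p_{i-2}, q_i = a_i*q_{i-1} + q_{i-2} with p_{-2}=0, p_{-1}=1, q_{-2}=1, q_{-1}=0):
  i=0: a_0=7, p_0 = 7*1 + 0 = 7, q_0 = 7*0 + 1 = 1.
  i=1: a_1=1, p_1 = 1*7 + 1 = 8, q_1 = 1*1 + 0 = 1.
  i=2: a_2=2, p_2 = 2*8 + 7 = 23, q_2 = 2*1 + 1 = 3.
  i=3: a_3=1, p_3 = 1*23 + 8 = 31, q_3 = 1*3 + 1 = 4.
Check: 31^2 - 60*4^2 = 961 - 960 = 1, so (x, y) = (31, 4) solves the equation, and by the theorem it is the least positive solution.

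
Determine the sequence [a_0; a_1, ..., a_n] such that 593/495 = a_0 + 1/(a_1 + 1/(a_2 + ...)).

Run the Euclidean algorithm on 593 and 495; the successive quotients are the partial quotients a_0, a_1, ... (each step inverts the fractional part left over by the previous one):
  593 = 1*495 + 98, so a_0 = 1.
  495 = 5*98 + 5, so a_1 = 5.
  98 = 19*5 + 3, so a_2 = 19.
  5 = 1*3 + 2, so a_3 = 1.
  3 = 1*2 + 1, so a_4 = 1.
  2 = 2*1 + 0, so a_5 = 2.
The remainder reaches 0 after 6 divisions, so the expansion has 6 partial quotients, read off in order.

[1; 5, 19, 1, 1, 2]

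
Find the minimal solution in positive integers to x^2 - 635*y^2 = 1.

First expand sqrt(635) as a continued fraction. With x_i = (sqrt(635) + m_i)/d_i and (m_0, d_0) = (0, 1): a_0 = floor(sqrt(635)) = 25, since 25^2 = 625 <= 635 < 676 = 26^2.
Iterate m_{i+1} = d_i*a_i - m_i, d_{i+1} = (635 - m_{i+1}^2)/d_i, a_{i+1} = floor((a_0 + m_{i+1})/d_{i+1}):
  m_1 = 1*25 - 0 = 25, d_1 = (635 - 25^2)/1 = 10/1 = 10, a_1 = floor((25 + 25)/10) = 5.
  m_2 = 10*5 - 25 = 25, d_2 = (635 - 25^2)/10 = 10/10 = 1, a_2 = floor((25 + 25)/1) = 50.
  m_3 = 1*50 - 25 = 25, d_3 = (635 - 25^2)/1 = 10/1 = 10: (m_3, d_3) = (m_1, d_1) = (25, 10), so from here the quotients repeat a_1, a_2; the period length is 2.
So sqrt(635) = [25; (5, 50)] with period length k = 2.
k is even, so the fundamental solution of x^2 - 635y^2 = 1 is (p_{k-1}, q_{k-1}) = (p_1, q_1); compute convergents through index 1.
Convergents (p_i = a_i*p_{i-1} + p_{i-2}, q_i = a_i*q_{i-1} + q_{i-2} with p_{-2}=0, p_{-1}=1, q_{-2}=1, q_{-1}=0):
  i=0: a_0=25, p_0 = 25*1 + 0 = 25, q_0 = 25*0 + 1 = 1.
  i=1: a_1=5, p_1 = 5*25 + 1 = 126, q_1 = 5*1 + 0 = 5.
Check: 126^2 - 635*5^2 = 15876 - 15875 = 1, so (x, y) = (126, 5) solves the equation, and by the theorem it is the least positive solution.

(x, y) = (126, 5)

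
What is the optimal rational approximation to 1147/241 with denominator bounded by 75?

257/54

Expand x = 1147/241 as a continued fraction with the Euclidean algorithm:
  1147 = 4*241 + 183, so a_0 = 4.
  241 = 1*183 + 58, so a_1 = 1.
  183 = 3*58 + 9, so a_2 = 3.
  58 = 6*9 + 4, so a_3 = 6.
  9 = 2*4 + 1, so a_4 = 2.
  4 = 4*1 + 0, so a_5 = 4.
so x = [4; 1, 3, 6, 2, 4].
Convergents (p_i = a_i*p_{i-1} + p_{i-2}, q_i = a_i*q_{i-1} + q_{i-2} with p_{-2}=0, p_{-1}=1, q_{-2}=1, q_{-1}=0), until the denominator exceeds 75:
  i=0: a_0=4, p_0 = 4*1 + 0 = 4, q_0 = 4*0 + 1 = 1.
  i=1: a_1=1, p_1 = 1*4 + 1 = 5, q_1 = 1*1 + 0 = 1.
  i=2: a_2=3, p_2 = 3*5 + 4 = 19, q_2 = 3*1 + 1 = 4.
  i=3: a_3=6, p_3 = 6*19 + 5 = 119, q_3 = 6*4 + 1 = 25.
  i=4: a_4=2, p_4 = 2*119 + 19 = 257, q_4 = 2*25 + 4 = 54.
  i=5: a_5=4, p_5 = 4*257 + 119 = 1147, q_5 = 4*54 + 25 = 241.
q_5 = 241 > 75, so the last convergent with denominator <= 75 is p_4/q_4 = 257/54.
The closest fraction with denominator <= 75 is either p_4/q_4 or the intermediate fraction (k*p_4 + p_3)/(k*q_4 + q_3) with the largest k >= 1 whose denominator stays <= 75; these approach x as k grows, and every other convergent or intermediate fraction in range is farther away.
Largest k: floor((75 - q_3)/q_4) = floor((75 - 25)/54) = 0.
Since k = 0, no intermediate fraction beyond p_4/q_4 has denominator <= 75, so the convergent 257/54 is the closest (its error is |1147*54 - 257*241|/(241*54) = 1/13014).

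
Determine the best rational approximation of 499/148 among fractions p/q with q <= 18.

Expand x = 499/148 as a continued fraction with the Euclidean algorithm:
  499 = 3*148 + 55, so a_0 = 3.
  148 = 2*55 + 38, so a_1 = 2.
  55 = 1*38 + 17, so a_2 = 1.
  38 = 2*17 + 4, so a_3 = 2.
  17 = 4*4 + 1, so a_4 = 4.
  4 = 4*1 + 0, so a_5 = 4.
so x = [3; 2, 1, 2, 4, 4].
Convergents (p_i = a_i*p_{i-1} + p_{i-2}, q_i = a_i*q_{i-1} + q_{i-2} with p_{-2}=0, p_{-1}=1, q_{-2}=1, q_{-1}=0), until the denominator exceeds 18:
  i=0: a_0=3, p_0 = 3*1 + 0 = 3, q_0 = 3*0 + 1 = 1.
  i=1: a_1=2, p_1 = 2*3 + 1 = 7, q_1 = 2*1 + 0 = 2.
  i=2: a_2=1, p_2 = 1*7 + 3 = 10, q_2 = 1*2 + 1 = 3.
  i=3: a_3=2, p_3 = 2*10 + 7 = 27, q_3 = 2*3 + 2 = 8.
  i=4: a_4=4, p_4 = 4*27 + 10 = 118, q_4 = 4*8 + 3 = 35.
q_4 = 35 > 18, so the last convergent with denominator <= 18 is p_3/q_3 = 27/8.
The closest fraction with denominator <= 18 is either p_3/q_3 or the intermediate fraction (k*p_3 + p_2)/(k*q_3 + q_2) with the largest k >= 1 whose denominator stays <= 18; these approach x as k grows, and every other convergent or intermediate fraction in range is farther away.
Largest k: floor((18 - q_2)/q_3) = floor((18 - 3)/8) = 1.
That gives (1*27 + 10)/(1*8 + 3) = 37/11.
Compare the errors: |x - 27/8| = |499*8 - 27*148|/(148*8) = 4/1184, and |x - 37/11| = |499*11 - 37*148|/(148*11) = 13/1628.
Cross-multiplying, 4*1628 = 6512 < 15392 = 13*1184, so 4/1184 is smaller: the convergent 27/8 is closer to x than 37/11.

27/8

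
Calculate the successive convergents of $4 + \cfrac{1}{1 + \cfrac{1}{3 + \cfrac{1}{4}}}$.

Using the convergent recurrence p_i = a_i*p_{i-1} + p_{i-2}, q_i = a_i*q_{i-1} + q_{i-2} with p_{-2}=0, p_{-1}=1, q_{-2}=1, q_{-1}=0:
  i=0: a_0=4, p_0 = 4*1 + 0 = 4, q_0 = 4*0 + 1 = 1.
  i=1: a_1=1, p_1 = 1*4 + 1 = 5, q_1 = 1*1 + 0 = 1.
  i=2: a_2=3, p_2 = 3*5 + 4 = 19, q_2 = 3*1 + 1 = 4.
  i=3: a_3=4, p_3 = 4*19 + 5 = 81, q_3 = 4*4 + 1 = 17.

4/1, 5/1, 19/4, 81/17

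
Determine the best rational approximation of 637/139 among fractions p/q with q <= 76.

Expand x = 637/139 as a continued fraction with the Euclidean algorithm:
  637 = 4*139 + 81, so a_0 = 4.
  139 = 1*81 + 58, so a_1 = 1.
  81 = 1*58 + 23, so a_2 = 1.
  58 = 2*23 + 12, so a_3 = 2.
  23 = 1*12 + 11, so a_4 = 1.
  12 = 1*11 + 1, so a_5 = 1.
  11 = 11*1 + 0, so a_6 = 11.
so x = [4; 1, 1, 2, 1, 1, 11].
Convergents (p_i = a_i*p_{i-1} + p_{i-2}, q_i = a_i*q_{i-1} + q_{i-2} with p_{-2}=0, p_{-1}=1, q_{-2}=1, q_{-1}=0), until the denominator exceeds 76:
  i=0: a_0=4, p_0 = 4*1 + 0 = 4, q_0 = 4*0 + 1 = 1.
  i=1: a_1=1, p_1 = 1*4 + 1 = 5, q_1 = 1*1 + 0 = 1.
  i=2: a_2=1, p_2 = 1*5 + 4 = 9, q_2 = 1*1 + 1 = 2.
  i=3: a_3=2, p_3 = 2*9 + 5 = 23, q_3 = 2*2 + 1 = 5.
  i=4: a_4=1, p_4 = 1*23 + 9 = 32, q_4 = 1*5 + 2 = 7.
  i=5: a_5=1, p_5 = 1*32 + 23 = 55, q_5 = 1*7 + 5 = 12.
  i=6: a_6=11, p_6 = 11*55 + 32 = 637, q_6 = 11*12 + 7 = 139.
q_6 = 139 > 76, so the last convergent with denominator <= 76 is p_5/q_5 = 55/12.
The closest fraction with denominator <= 76 is either p_5/q_5 or the intermediate fraction (k*p_5 + p_4)/(k*q_5 + q_4) with the largest k >= 1 whose denominator stays <= 76; these approach x as k grows, and every other convergent or intermediate fraction in range is farther away.
Largest k: floor((76 - q_4)/q_5) = floor((76 - 7)/12) = 5.
That gives (5*55 + 32)/(5*12 + 7) = 307/67.
Compare the errors: |x - 55/12| = |637*12 - 55*139|/(139*12) = 1/1668, and |x - 307/67| = |637*67 - 307*139|/(139*67) = 6/9313.
Cross-multiplying, 1*9313 = 9313 < 10008 = 6*1668, so 1/1668 is smaller: the convergent 55/12 is closer to x than 307/67.

55/12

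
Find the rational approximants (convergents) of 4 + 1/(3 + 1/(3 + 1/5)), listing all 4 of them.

Using the convergent recurrence p_i = a_i*p_{i-1} + p_{i-2}, q_i = a_i*q_{i-1} + q_{i-2} with p_{-2}=0, p_{-1}=1, q_{-2}=1, q_{-1}=0:
  i=0: a_0=4, p_0 = 4*1 + 0 = 4, q_0 = 4*0 + 1 = 1.
  i=1: a_1=3, p_1 = 3*4 + 1 = 13, q_1 = 3*1 + 0 = 3.
  i=2: a_2=3, p_2 = 3*13 + 4 = 43, q_2 = 3*3 + 1 = 10.
  i=3: a_3=5, p_3 = 5*43 + 13 = 228, q_3 = 5*10 + 3 = 53.

4/1, 13/3, 43/10, 228/53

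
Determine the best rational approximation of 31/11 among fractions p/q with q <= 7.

17/6

Expand x = 31/11 as a continued fraction with the Euclidean algorithm:
  31 = 2*11 + 9, so a_0 = 2.
  11 = 1*9 + 2, so a_1 = 1.
  9 = 4*2 + 1, so a_2 = 4.
  2 = 2*1 + 0, so a_3 = 2.
so x = [2; 1, 4, 2].
Convergents (p_i = a_i*p_{i-1} + p_{i-2}, q_i = a_i*q_{i-1} + q_{i-2} with p_{-2}=0, p_{-1}=1, q_{-2}=1, q_{-1}=0), until the denominator exceeds 7:
  i=0: a_0=2, p_0 = 2*1 + 0 = 2, q_0 = 2*0 + 1 = 1.
  i=1: a_1=1, p_1 = 1*2 + 1 = 3, q_1 = 1*1 + 0 = 1.
  i=2: a_2=4, p_2 = 4*3 + 2 = 14, q_2 = 4*1 + 1 = 5.
  i=3: a_3=2, p_3 = 2*14 + 3 = 31, q_3 = 2*5 + 1 = 11.
q_3 = 11 > 7, so the last convergent with denominator <= 7 is p_2/q_2 = 14/5.
The closest fraction with denominator <= 7 is either p_2/q_2 or the intermediate fraction (k*p_2 + p_1)/(k*q_2 + q_1) with the largest k >= 1 whose denominator stays <= 7; these approach x as k grows, and every other convergent or intermediate fraction in range is farther away.
Largest k: floor((7 - q_1)/q_2) = floor((7 - 1)/5) = 1.
That gives (1*14 + 3)/(1*5 + 1) = 17/6.
Compare the errors: |x - 14/5| = |31*5 - 14*11|/(11*5) = 1/55, and |x - 17/6| = |31*6 - 17*11|/(11*6) = 1/66.
Cross-multiplying, 1*55 = 55 < 66 = 1*66, so 1/66 is smaller: the intermediate fraction 17/6 is closer to x than 14/5.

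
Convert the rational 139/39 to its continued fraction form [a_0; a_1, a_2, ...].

Run the Euclidean algorithm on 139 and 39; the successive quotients are the partial quotients a_0, a_1, ... (each step inverts the fractional part left over by the previous one):
  139 = 3*39 + 22, so a_0 = 3.
  39 = 1*22 + 17, so a_1 = 1.
  22 = 1*17 + 5, so a_2 = 1.
  17 = 3*5 + 2, so a_3 = 3.
  5 = 2*2 + 1, so a_4 = 2.
  2 = 2*1 + 0, so a_5 = 2.
The remainder reaches 0 after 6 divisions, so the expansion has 6 partial quotients, read off in order.

[3; 1, 1, 3, 2, 2]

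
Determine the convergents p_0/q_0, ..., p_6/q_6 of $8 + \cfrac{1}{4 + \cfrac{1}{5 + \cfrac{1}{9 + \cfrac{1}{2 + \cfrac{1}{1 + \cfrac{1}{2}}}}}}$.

8/1, 33/4, 173/21, 1590/193, 3353/407, 4943/600, 13239/1607

Using the convergent recurrence p_i = a_i*p_{i-1} + p_{i-2}, q_i = a_i*q_{i-1} + q_{i-2} with p_{-2}=0, p_{-1}=1, q_{-2}=1, q_{-1}=0:
  i=0: a_0=8, p_0 = 8*1 + 0 = 8, q_0 = 8*0 + 1 = 1.
  i=1: a_1=4, p_1 = 4*8 + 1 = 33, q_1 = 4*1 + 0 = 4.
  i=2: a_2=5, p_2 = 5*33 + 8 = 173, q_2 = 5*4 + 1 = 21.
  i=3: a_3=9, p_3 = 9*173 + 33 = 1590, q_3 = 9*21 + 4 = 193.
  i=4: a_4=2, p_4 = 2*1590 + 173 = 3353, q_4 = 2*193 + 21 = 407.
  i=5: a_5=1, p_5 = 1*3353 + 1590 = 4943, q_5 = 1*407 + 193 = 600.
  i=6: a_6=2, p_6 = 2*4943 + 3353 = 13239, q_6 = 2*600 + 407 = 1607.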